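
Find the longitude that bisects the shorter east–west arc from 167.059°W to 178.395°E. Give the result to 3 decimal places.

174.332°W

Signed shortest Δλ from -167.059° to +178.395° is -14.546°.
Midpoint longitude = -167.059° + (-14.546°)/2 = -167.059° − 7.273° = -174.332°.
(The naïve average (-167.059 + +178.395)/2 = 5.668° is on the wrong side of the globe.)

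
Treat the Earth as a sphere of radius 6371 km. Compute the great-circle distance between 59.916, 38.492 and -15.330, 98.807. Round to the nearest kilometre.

9940 km

Δλ = 98.807 − 38.492 = 60.315°.
Δφ = -15.330 − 59.916 = -75.246°.
a = sin²(Δφ/2) + cos φ₁ · cos φ₂ · sin²(Δλ/2) = 0.494676.
c = 2·atan2(√a, √(1−a)) = 1.56015 rad → d = 6371·c ≈ 9939.71 km.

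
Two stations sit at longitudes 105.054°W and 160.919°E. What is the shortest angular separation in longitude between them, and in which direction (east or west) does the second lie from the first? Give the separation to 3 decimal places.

94.027° west

Raw difference: 160.919 − -105.054 = 265.973°.
Normalise into (−180°, 180°]: 265.973° − 360° = -94.027°.
Negative ⇒ the second point lies to the west; separation 94.027°.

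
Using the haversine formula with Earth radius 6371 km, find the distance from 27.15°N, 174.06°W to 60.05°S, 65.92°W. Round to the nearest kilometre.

Δλ = -65.92 − -174.06 = 108.14°.
Δφ = -60.05 − 27.15 = -87.20°.
a = sin²(Δφ/2) + cos φ₁ · cos φ₂ · sin²(Δλ/2) = 0.766847.
c = 2·atan2(√a, √(1−a)) = 2.13376 rad → d = 6371·c ≈ 13594.17 km.

13594 km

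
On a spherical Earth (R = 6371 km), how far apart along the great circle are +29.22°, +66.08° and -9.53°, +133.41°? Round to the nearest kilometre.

8392 km

Δλ = 133.41 − 66.08 = 67.33°.
Δφ = -9.53 − 29.22 = -38.75°.
a = sin²(Δφ/2) + cos φ₁ · cos φ₂ · sin²(Δλ/2) = 0.374543.
c = 2·atan2(√a, √(1−a)) = 1.31717 rad → d = 6371·c ≈ 8391.70 km.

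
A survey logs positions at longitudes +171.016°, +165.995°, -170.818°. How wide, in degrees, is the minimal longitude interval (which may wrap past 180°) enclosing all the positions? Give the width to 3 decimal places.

Sort the longitudes: -170.818°, +165.995°, +171.016°.
Eastward gaps between consecutive values (wrapping around): 336.813°, 5.021°, 18.166°.
Largest gap = 336.813° ⇒ minimal covering band is its complement: 360° − 336.813° = 23.187°.
Band runs from +165.995° eastward to -170.818°, crossing the antimeridian.

23.187°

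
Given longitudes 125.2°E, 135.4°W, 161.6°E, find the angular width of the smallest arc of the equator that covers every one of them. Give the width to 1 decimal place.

99.4°

Sort the longitudes: -135.4°, +125.2°, +161.6°.
Eastward gaps between consecutive values (wrapping around): 260.6°, 36.4°, 63.0°.
Largest gap = 260.6° ⇒ minimal covering band is its complement: 360° − 260.6° = 99.4°.
Band runs from +125.2° eastward to -135.4°, crossing the antimeridian.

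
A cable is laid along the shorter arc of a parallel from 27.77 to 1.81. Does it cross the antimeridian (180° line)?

Signed shortest Δλ = ((1.81 − 27.77 + 180) mod 360) − 180 = -25.96°.
Going west by 25.96° from +27.77° reaches +1.81° without touching 180°.

No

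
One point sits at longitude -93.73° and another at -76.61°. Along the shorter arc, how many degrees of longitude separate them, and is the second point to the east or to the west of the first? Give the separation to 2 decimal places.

17.12° east

Raw difference: -76.61 − -93.73 = 17.12°.
Normalise into (−180°, 180°]: 17.12° stays 17.12°.
Positive ⇒ the second point lies to the east; separation 17.12°.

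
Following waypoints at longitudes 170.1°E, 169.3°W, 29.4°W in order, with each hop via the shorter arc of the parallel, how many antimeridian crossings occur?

1

Leg 1: +170.1° → -169.3°, shortest Δλ = 20.6° (east) — crosses 180°.
Leg 2: -169.3° → -29.4°, shortest Δλ = 139.9° (east) — does not cross 180°.
Total crossings: 1.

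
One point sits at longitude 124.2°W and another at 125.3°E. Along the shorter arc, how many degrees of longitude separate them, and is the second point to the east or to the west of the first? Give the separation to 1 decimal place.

110.5° west

Raw difference: 125.3 − -124.2 = 249.5°.
Normalise into (−180°, 180°]: 249.5° − 360° = -110.5°.
Negative ⇒ the second point lies to the west; separation 110.5°.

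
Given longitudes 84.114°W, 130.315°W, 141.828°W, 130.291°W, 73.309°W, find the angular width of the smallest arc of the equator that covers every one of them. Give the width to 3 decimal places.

68.519°

Sort the longitudes: -141.828°, -130.315°, -130.291°, -84.114°, -73.309°.
Eastward gaps between consecutive values (wrapping around): 11.513°, 0.024°, 46.177°, 10.805°, 291.481°.
Largest gap = 291.481° ⇒ minimal covering band is its complement: 360° − 291.481° = 68.519°.
Band runs from -141.828° eastward to -73.309°.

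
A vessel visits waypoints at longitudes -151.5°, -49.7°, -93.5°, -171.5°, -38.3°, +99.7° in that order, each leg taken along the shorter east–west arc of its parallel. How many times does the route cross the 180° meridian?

0

Leg 1: -151.5° → -49.7°, shortest Δλ = 101.8° (east) — does not cross 180°.
Leg 2: -49.7° → -93.5°, shortest Δλ = -43.8° (west) — does not cross 180°.
Leg 3: -93.5° → -171.5°, shortest Δλ = -78.0° (west) — does not cross 180°.
Leg 4: -171.5° → -38.3°, shortest Δλ = 133.2° (east) — does not cross 180°.
Leg 5: -38.3° → +99.7°, shortest Δλ = 138.0° (east) — does not cross 180°.
Total crossings: 0.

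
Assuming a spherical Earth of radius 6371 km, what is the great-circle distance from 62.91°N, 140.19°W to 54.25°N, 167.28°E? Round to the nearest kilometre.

Δλ = 167.28 − -140.19 = 307.47°; wrapped into (−180°, 180°]: -52.53°.
Δφ = 54.25 − 62.91 = -8.66°.
a = sin²(Δφ/2) + cos φ₁ · cos φ₂ · sin²(Δλ/2) = 0.057802.
c = 2·atan2(√a, √(1−a)) = 0.48560 rad → d = 6371·c ≈ 3093.75 km.

3094 km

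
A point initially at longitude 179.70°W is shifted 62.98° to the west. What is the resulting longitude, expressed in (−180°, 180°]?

117.32°E

Start at -179.70°; shift −62.98° → -242.68°.
-242.68° lies outside (−180°, 180°]; add 360° → +117.32°.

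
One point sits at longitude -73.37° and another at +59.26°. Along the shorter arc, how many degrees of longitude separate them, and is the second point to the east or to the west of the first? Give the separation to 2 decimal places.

132.63° east

Raw difference: 59.26 − -73.37 = 132.63°.
Normalise into (−180°, 180°]: 132.63° stays 132.63°.
Positive ⇒ the second point lies to the east; separation 132.63°.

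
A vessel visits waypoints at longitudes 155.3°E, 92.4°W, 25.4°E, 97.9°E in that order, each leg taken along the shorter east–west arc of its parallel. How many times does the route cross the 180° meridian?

1

Leg 1: +155.3° → -92.4°, shortest Δλ = 112.3° (east) — crosses 180°.
Leg 2: -92.4° → +25.4°, shortest Δλ = 117.8° (east) — does not cross 180°.
Leg 3: +25.4° → +97.9°, shortest Δλ = 72.5° (east) — does not cross 180°.
Total crossings: 1.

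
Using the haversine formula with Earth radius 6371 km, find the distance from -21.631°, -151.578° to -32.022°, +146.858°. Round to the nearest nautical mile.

Δλ = 146.858 − -151.578 = 298.436°; wrapped into (−180°, 180°]: -61.564°.
Δφ = -32.022 − -21.631 = -10.391°.
a = sin²(Δφ/2) + cos φ₁ · cos φ₂ · sin²(Δλ/2) = 0.214622.
c = 2·atan2(√a, √(1−a)) = 0.96337 rad → d = 6371·c ≈ 6137.64 km ≈ 3314.06 nmi.

3314 nmi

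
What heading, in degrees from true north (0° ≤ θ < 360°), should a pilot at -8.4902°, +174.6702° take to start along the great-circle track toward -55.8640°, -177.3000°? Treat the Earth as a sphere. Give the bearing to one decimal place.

Δλ = -177.3000 − 174.6702 = -351.9702°; wrapped into (−180°, 180°]: 8.0298°.
θ = atan2( sin Δλ · cos φ₂ , cos φ₁ · sin φ₂ − sin φ₁ · cos φ₂ · cos Δλ )
  = atan2(0.07839, -0.73660) = 173.926° → normalised to [0°, 360°): 173.926°.

173.9°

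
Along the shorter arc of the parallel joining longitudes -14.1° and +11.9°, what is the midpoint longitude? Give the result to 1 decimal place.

Signed shortest Δλ from -14.1° to +11.9° is +26.0°.
Midpoint longitude = -14.1° + (+26.0°)/2 = -14.1° + 13.0° = -1.1°.

-1.1°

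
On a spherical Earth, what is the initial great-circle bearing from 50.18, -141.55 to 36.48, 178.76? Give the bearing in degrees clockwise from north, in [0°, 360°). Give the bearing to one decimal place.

259.6°

Δλ = 178.76 − -141.55 = 320.31°; wrapped into (−180°, 180°]: -39.69°.
θ = atan2( sin Δλ · cos φ₂ , cos φ₁ · sin φ₂ − sin φ₁ · cos φ₂ · cos Δλ )
  = atan2(-0.51350, -0.09450) = -100.427° → normalised to [0°, 360°): 259.573°.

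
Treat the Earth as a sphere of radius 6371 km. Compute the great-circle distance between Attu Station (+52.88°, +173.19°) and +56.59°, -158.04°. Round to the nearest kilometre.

Δλ = -158.04 − 173.19 = -331.23°; wrapped into (−180°, 180°]: 28.77°.
Δφ = 56.59 − 52.88 = 3.71°.
a = sin²(Δφ/2) + cos φ₁ · cos φ₂ · sin²(Δλ/2) = 0.021557.
c = 2·atan2(√a, √(1−a)) = 0.29471 rad → d = 6371·c ≈ 1877.62 km.

1878 km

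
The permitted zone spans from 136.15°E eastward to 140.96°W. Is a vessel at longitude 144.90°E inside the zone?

Yes

Band width going east from +136.15° to -140.96°: ((-140.96 − 136.15) mod 360) = 82.89°.
Offset of +144.90° east of the west edge: ((144.90 − 136.15) mod 360) = 8.75°.
8.75° ≤ 82.89° ⇒ inside.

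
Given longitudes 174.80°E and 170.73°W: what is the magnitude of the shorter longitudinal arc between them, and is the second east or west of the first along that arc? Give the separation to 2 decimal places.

14.47° east

Raw difference: -170.73 − 174.80 = -345.53°.
Normalise into (−180°, 180°]: -345.53° + 360° = 14.47°.
Positive ⇒ the second point lies to the east; separation 14.47°.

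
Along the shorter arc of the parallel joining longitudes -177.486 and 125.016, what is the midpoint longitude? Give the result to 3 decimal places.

+153.765°

Signed shortest Δλ from -177.486° to +125.016° is -57.498°.
Midpoint longitude = -177.486° + (-57.498°)/2 = -177.486° − 28.749° = -206.235°.
Normalise into (−180°, 180°]: +153.765°.
(The naïve average (-177.486 + +125.016)/2 = -26.235° is on the wrong side of the globe.)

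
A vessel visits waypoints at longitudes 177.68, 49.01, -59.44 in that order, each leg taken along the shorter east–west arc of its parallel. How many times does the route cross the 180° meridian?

0

Leg 1: +177.68° → +49.01°, shortest Δλ = -128.67° (west) — does not cross 180°.
Leg 2: +49.01° → -59.44°, shortest Δλ = -108.45° (west) — does not cross 180°.
Total crossings: 0.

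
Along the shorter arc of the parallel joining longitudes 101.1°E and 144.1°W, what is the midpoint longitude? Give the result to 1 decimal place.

158.5°E

Signed shortest Δλ from +101.1° to -144.1° is +114.8°.
Midpoint longitude = +101.1° + (+114.8°)/2 = +101.1° + 57.4° = +158.5°.
(The naïve average (+101.1 + -144.1)/2 = -21.5° is on the wrong side of the globe.)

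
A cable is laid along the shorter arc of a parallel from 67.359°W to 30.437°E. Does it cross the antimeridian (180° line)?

Signed shortest Δλ = ((30.437 − -67.359 + 180) mod 360) − 180 = 97.796°.
Going east by 97.796° from -67.359° reaches +30.437° without touching 180°.

No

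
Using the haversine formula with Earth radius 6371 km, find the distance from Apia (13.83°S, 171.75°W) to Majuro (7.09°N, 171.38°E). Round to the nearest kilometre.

Δλ = 171.38 − -171.75 = 343.13°; wrapped into (−180°, 180°]: -16.87°.
Δφ = 7.09 − -13.83 = 20.92°.
a = sin²(Δφ/2) + cos φ₁ · cos φ₂ · sin²(Δλ/2) = 0.053694.
c = 2·atan2(√a, √(1−a)) = 0.46769 rad → d = 6371·c ≈ 2979.64 km.

2980 km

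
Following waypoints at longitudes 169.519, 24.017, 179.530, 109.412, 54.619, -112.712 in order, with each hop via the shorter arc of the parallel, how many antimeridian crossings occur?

0

Leg 1: +169.519° → +24.017°, shortest Δλ = -145.502° (west) — does not cross 180°.
Leg 2: +24.017° → +179.530°, shortest Δλ = 155.513° (east) — does not cross 180°.
Leg 3: +179.530° → +109.412°, shortest Δλ = -70.118° (west) — does not cross 180°.
Leg 4: +109.412° → +54.619°, shortest Δλ = -54.793° (west) — does not cross 180°.
Leg 5: +54.619° → -112.712°, shortest Δλ = -167.331° (west) — does not cross 180°.
Total crossings: 0.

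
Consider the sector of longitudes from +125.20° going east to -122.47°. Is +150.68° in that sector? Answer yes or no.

Yes

Band width going east from +125.20° to -122.47°: ((-122.47 − 125.20) mod 360) = 112.33°.
Offset of +150.68° east of the west edge: ((150.68 − 125.20) mod 360) = 25.48°.
25.48° ≤ 112.33° ⇒ inside.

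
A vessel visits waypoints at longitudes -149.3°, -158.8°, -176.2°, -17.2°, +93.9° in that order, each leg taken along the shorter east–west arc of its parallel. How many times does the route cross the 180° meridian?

0

Leg 1: -149.3° → -158.8°, shortest Δλ = -9.5° (west) — does not cross 180°.
Leg 2: -158.8° → -176.2°, shortest Δλ = -17.4° (west) — does not cross 180°.
Leg 3: -176.2° → -17.2°, shortest Δλ = 159.0° (east) — does not cross 180°.
Leg 4: -17.2° → +93.9°, shortest Δλ = 111.1° (east) — does not cross 180°.
Total crossings: 0.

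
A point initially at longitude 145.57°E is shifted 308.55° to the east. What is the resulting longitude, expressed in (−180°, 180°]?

94.12°E

Start at +145.57°; shift +308.55° → +454.12°.
+454.12° lies outside (−180°, 180°]; subtract 360° → +94.12°.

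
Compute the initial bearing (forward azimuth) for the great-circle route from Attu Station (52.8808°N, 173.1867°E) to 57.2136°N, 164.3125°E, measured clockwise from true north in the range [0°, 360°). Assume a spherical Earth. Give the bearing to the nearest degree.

Δλ = 164.3125 − 173.1867 = -8.8742°.
θ = atan2( sin Δλ · cos φ₂ , cos φ₁ · sin φ₂ − sin φ₁ · cos φ₂ · cos Δλ )
  = atan2(-0.08354, 0.08072) = -45.983° → normalised to [0°, 360°): 314.017°.

314°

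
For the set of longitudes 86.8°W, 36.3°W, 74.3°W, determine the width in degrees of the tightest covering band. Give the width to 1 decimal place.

Sort the longitudes: -86.8°, -74.3°, -36.3°.
Eastward gaps between consecutive values (wrapping around): 12.5°, 38.0°, 309.5°.
Largest gap = 309.5° ⇒ minimal covering band is its complement: 360° − 309.5° = 50.5°.
Band runs from -86.8° eastward to -36.3°.

50.5°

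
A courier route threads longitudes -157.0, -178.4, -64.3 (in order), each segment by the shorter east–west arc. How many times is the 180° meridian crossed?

Leg 1: -157.0° → -178.4°, shortest Δλ = -21.4° (west) — does not cross 180°.
Leg 2: -178.4° → -64.3°, shortest Δλ = 114.1° (east) — does not cross 180°.
Total crossings: 0.

0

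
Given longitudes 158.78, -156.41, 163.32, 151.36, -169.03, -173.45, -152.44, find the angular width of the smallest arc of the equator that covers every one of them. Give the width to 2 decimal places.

56.20°

Sort the longitudes: -173.45°, -169.03°, -156.41°, -152.44°, +151.36°, +158.78°, +163.32°.
Eastward gaps between consecutive values (wrapping around): 4.42°, 12.62°, 3.97°, 303.80°, 7.42°, 4.54°, 23.23°.
Largest gap = 303.80° ⇒ minimal covering band is its complement: 360° − 303.80° = 56.20°.
Band runs from +151.36° eastward to -152.44°, crossing the antimeridian.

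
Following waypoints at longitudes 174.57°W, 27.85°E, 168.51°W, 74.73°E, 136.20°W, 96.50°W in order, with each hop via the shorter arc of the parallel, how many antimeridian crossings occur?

Leg 1: -174.57° → +27.85°, shortest Δλ = -157.58° (west) — crosses 180°.
Leg 2: +27.85° → -168.51°, shortest Δλ = 163.64° (east) — crosses 180°.
Leg 3: -168.51° → +74.73°, shortest Δλ = -116.76° (west) — crosses 180°.
Leg 4: +74.73° → -136.20°, shortest Δλ = 149.07° (east) — crosses 180°.
Leg 5: -136.20° → -96.50°, shortest Δλ = 39.7° (east) — does not cross 180°.
Total crossings: 4.

4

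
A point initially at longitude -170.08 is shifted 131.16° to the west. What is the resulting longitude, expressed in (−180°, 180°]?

Start at -170.08°; shift −131.16° → -301.24°.
-301.24° lies outside (−180°, 180°]; add 360° → +58.76°.

+58.76°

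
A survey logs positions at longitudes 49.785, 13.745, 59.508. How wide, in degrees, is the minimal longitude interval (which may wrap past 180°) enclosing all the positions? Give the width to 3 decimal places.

45.763°

Sort the longitudes: +13.745°, +49.785°, +59.508°.
Eastward gaps between consecutive values (wrapping around): 36.040°, 9.723°, 314.237°.
Largest gap = 314.237° ⇒ minimal covering band is its complement: 360° − 314.237° = 45.763°.
Band runs from +13.745° eastward to +59.508°.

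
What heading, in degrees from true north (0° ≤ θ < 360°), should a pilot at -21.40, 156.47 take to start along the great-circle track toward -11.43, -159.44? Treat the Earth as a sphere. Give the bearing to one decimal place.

83.9°

Δλ = -159.44 − 156.47 = -315.91°; wrapped into (−180°, 180°]: 44.09°.
θ = atan2( sin Δλ · cos φ₂ , cos φ₁ · sin φ₂ − sin φ₁ · cos φ₂ · cos Δλ )
  = atan2(0.68199, 0.07237) = 83.943° → normalised to [0°, 360°): 83.943°.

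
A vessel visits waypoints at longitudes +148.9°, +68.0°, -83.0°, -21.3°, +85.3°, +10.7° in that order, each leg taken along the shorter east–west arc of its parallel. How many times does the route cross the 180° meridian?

0

Leg 1: +148.9° → +68.0°, shortest Δλ = -80.9° (west) — does not cross 180°.
Leg 2: +68.0° → -83.0°, shortest Δλ = -151.0° (west) — does not cross 180°.
Leg 3: -83.0° → -21.3°, shortest Δλ = 61.7° (east) — does not cross 180°.
Leg 4: -21.3° → +85.3°, shortest Δλ = 106.6° (east) — does not cross 180°.
Leg 5: +85.3° → +10.7°, shortest Δλ = -74.6° (west) — does not cross 180°.
Total crossings: 0.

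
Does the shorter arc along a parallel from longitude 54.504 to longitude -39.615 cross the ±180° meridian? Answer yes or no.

Signed shortest Δλ = ((-39.615 − 54.504 + 180) mod 360) − 180 = -94.119°.
Going west by 94.119° from +54.504° reaches -39.615° without touching 180°.

No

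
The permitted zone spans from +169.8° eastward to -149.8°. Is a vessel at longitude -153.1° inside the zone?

Band width going east from +169.8° to -149.8°: ((-149.8 − 169.8) mod 360) = 40.4°.
Offset of -153.1° east of the west edge: ((-153.1 − 169.8) mod 360) = 37.1°.
37.1° ≤ 40.4° ⇒ inside.

Yes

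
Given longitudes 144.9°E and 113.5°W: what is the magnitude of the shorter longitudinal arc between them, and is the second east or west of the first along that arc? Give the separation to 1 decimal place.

Raw difference: -113.5 − 144.9 = -258.4°.
Normalise into (−180°, 180°]: -258.4° + 360° = 101.6°.
Positive ⇒ the second point lies to the east; separation 101.6°.

101.6° east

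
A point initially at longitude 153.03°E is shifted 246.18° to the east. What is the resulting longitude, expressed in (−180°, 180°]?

39.21°E

Start at +153.03°; shift +246.18° → +399.21°.
+399.21° lies outside (−180°, 180°]; subtract 360° → +39.21°.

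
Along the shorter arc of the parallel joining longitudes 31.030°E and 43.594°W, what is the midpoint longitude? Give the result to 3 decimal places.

Signed shortest Δλ from +31.030° to -43.594° is -74.624°.
Midpoint longitude = +31.030° + (-74.624°)/2 = +31.030° − 37.312° = -6.282°.

6.282°W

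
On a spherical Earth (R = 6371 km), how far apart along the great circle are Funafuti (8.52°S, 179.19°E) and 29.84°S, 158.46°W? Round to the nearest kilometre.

3322 km

Δλ = -158.46 − 179.19 = -337.65°; wrapped into (−180°, 180°]: 22.35°.
Δφ = -29.84 − -8.52 = -21.32°.
a = sin²(Δφ/2) + cos φ₁ · cos φ₂ · sin²(Δλ/2) = 0.066439.
c = 2·atan2(√a, √(1−a)) = 0.52140 rad → d = 6371·c ≈ 3321.85 km.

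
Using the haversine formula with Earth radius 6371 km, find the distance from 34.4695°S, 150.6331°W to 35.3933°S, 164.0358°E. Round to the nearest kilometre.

Δλ = 164.0358 − -150.6331 = 314.6689°; wrapped into (−180°, 180°]: -45.3311°.
Δφ = -35.3933 − -34.4695 = -0.9238°.
a = sin²(Δφ/2) + cos φ₁ · cos φ₂ · sin²(Δλ/2) = 0.099864.
c = 2·atan2(√a, √(1−a)) = 0.64305 rad → d = 6371·c ≈ 4096.86 km.

4097 km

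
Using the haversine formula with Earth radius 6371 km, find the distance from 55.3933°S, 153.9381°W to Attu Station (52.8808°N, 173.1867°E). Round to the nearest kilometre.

Δλ = 173.1867 − -153.9381 = 327.1248°; wrapped into (−180°, 180°]: -32.8752°.
Δφ = 52.8808 − -55.3933 = 108.2741°.
a = sin²(Δφ/2) + cos φ₁ · cos φ₂ · sin²(Δλ/2) = 0.684226.
c = 2·atan2(√a, √(1−a)) = 1.94814 rad → d = 6371·c ≈ 12411.59 km.

12412 km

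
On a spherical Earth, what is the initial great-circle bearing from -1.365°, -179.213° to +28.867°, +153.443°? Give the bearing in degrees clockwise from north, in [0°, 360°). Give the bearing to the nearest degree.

321°

Δλ = 153.443 − -179.213 = 332.656°; wrapped into (−180°, 180°]: -27.344°.
θ = atan2( sin Δλ · cos φ₂ , cos φ₁ · sin φ₂ − sin φ₁ · cos φ₂ · cos Δλ )
  = atan2(-0.40226, 0.50117) = -38.752° → normalised to [0°, 360°): 321.248°.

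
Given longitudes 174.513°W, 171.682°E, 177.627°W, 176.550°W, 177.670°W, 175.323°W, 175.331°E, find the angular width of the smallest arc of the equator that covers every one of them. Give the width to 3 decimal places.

Sort the longitudes: -177.670°, -177.627°, -176.550°, -175.323°, -174.513°, +171.682°, +175.331°.
Eastward gaps between consecutive values (wrapping around): 0.043°, 1.077°, 1.227°, 0.810°, 346.195°, 3.649°, 6.999°.
Largest gap = 346.195° ⇒ minimal covering band is its complement: 360° − 346.195° = 13.805°.
Band runs from +171.682° eastward to -174.513°, crossing the antimeridian.

13.805°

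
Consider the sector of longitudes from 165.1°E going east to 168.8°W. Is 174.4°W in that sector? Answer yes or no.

Yes

Band width going east from +165.1° to -168.8°: ((-168.8 − 165.1) mod 360) = 26.1°.
Offset of -174.4° east of the west edge: ((-174.4 − 165.1) mod 360) = 20.5°.
20.5° ≤ 26.1° ⇒ inside.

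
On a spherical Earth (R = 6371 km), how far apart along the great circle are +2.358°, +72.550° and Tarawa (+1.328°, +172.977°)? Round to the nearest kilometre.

11159 km

Δλ = 172.977 − 72.550 = 100.427°.
Δφ = 1.328 − 2.358 = -1.030°.
a = sin²(Δφ/2) + cos φ₁ · cos φ₂ · sin²(Δλ/2) = 0.589914.
c = 2·atan2(√a, √(1−a)) = 1.75161 rad → d = 6371·c ≈ 11159.49 km.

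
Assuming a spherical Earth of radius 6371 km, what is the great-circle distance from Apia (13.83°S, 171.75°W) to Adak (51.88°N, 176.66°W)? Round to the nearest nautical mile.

3954 nmi

Δλ = -176.66 − -171.75 = -4.91°.
Δφ = 51.88 − -13.83 = 65.71°.
a = sin²(Δφ/2) + cos φ₁ · cos φ₂ · sin²(Δλ/2) = 0.295422.
c = 2·atan2(√a, √(1−a)) = 1.14927 rad → d = 6371·c ≈ 7321.99 km ≈ 3953.56 nmi.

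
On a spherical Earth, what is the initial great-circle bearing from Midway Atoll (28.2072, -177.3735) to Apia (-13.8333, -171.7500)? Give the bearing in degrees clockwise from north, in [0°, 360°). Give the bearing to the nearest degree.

172°

Δλ = -171.7500 − -177.3735 = 5.6235°.
θ = atan2( sin Δλ · cos φ₂ , cos φ₁ · sin φ₂ − sin φ₁ · cos φ₂ · cos Δλ )
  = atan2(0.09515, -0.66745) = 171.887° → normalised to [0°, 360°): 171.887°.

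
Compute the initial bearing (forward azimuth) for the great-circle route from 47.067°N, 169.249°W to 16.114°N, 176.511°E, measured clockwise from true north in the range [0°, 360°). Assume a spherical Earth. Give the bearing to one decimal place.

205.6°

Δλ = 176.511 − -169.249 = 345.760°; wrapped into (−180°, 180°]: -14.240°.
θ = atan2( sin Δλ · cos φ₂ , cos φ₁ · sin φ₂ − sin φ₁ · cos φ₂ · cos Δλ )
  = atan2(-0.23632, -0.49272) = -154.377° → normalised to [0°, 360°): 205.623°.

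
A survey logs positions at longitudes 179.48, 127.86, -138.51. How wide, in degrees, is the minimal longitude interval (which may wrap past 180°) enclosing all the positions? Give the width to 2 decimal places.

Sort the longitudes: -138.51°, +127.86°, +179.48°.
Eastward gaps between consecutive values (wrapping around): 266.37°, 51.62°, 42.01°.
Largest gap = 266.37° ⇒ minimal covering band is its complement: 360° − 266.37° = 93.63°.
Band runs from +127.86° eastward to -138.51°, crossing the antimeridian.

93.63°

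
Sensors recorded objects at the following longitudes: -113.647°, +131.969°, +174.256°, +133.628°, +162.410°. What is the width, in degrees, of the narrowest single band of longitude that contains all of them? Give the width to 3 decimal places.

Sort the longitudes: -113.647°, +131.969°, +133.628°, +162.410°, +174.256°.
Eastward gaps between consecutive values (wrapping around): 245.616°, 1.659°, 28.782°, 11.846°, 72.097°.
Largest gap = 245.616° ⇒ minimal covering band is its complement: 360° − 245.616° = 114.384°.
Band runs from +131.969° eastward to -113.647°, crossing the antimeridian.

114.384°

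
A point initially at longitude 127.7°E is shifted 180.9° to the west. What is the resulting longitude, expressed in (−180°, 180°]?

53.2°W

Start at +127.7°; shift −180.9° → -53.2°.
-53.2° already lies in (−180°, 180°].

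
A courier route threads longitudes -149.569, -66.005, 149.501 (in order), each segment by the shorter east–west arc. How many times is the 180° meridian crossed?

Leg 1: -149.569° → -66.005°, shortest Δλ = 83.564° (east) — does not cross 180°.
Leg 2: -66.005° → +149.501°, shortest Δλ = -144.494° (west) — crosses 180°.
Total crossings: 1.

1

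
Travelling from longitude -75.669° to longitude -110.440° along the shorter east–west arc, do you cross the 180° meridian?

No

Signed shortest Δλ = ((-110.440 − -75.669 + 180) mod 360) − 180 = -34.771°.
Going west by 34.771° from -75.669° reaches -110.440° without touching 180°.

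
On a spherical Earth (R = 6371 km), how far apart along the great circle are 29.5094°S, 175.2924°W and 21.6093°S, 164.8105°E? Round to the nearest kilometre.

2177 km

Δλ = 164.8105 − -175.2924 = 340.1029°; wrapped into (−180°, 180°]: -19.8971°.
Δφ = -21.6093 − -29.5094 = 7.9001°.
a = sin²(Δφ/2) + cos φ₁ · cos φ₂ · sin²(Δλ/2) = 0.028895.
c = 2·atan2(√a, √(1−a)) = 0.34163 rad → d = 6371·c ≈ 2176.53 km.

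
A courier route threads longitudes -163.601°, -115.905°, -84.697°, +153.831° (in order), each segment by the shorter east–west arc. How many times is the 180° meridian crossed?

1

Leg 1: -163.601° → -115.905°, shortest Δλ = 47.696° (east) — does not cross 180°.
Leg 2: -115.905° → -84.697°, shortest Δλ = 31.208° (east) — does not cross 180°.
Leg 3: -84.697° → +153.831°, shortest Δλ = -121.472° (west) — crosses 180°.
Total crossings: 1.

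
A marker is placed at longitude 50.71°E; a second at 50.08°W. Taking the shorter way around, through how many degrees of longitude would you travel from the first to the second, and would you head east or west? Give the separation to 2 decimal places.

Raw difference: -50.08 − 50.71 = -100.79°.
Normalise into (−180°, 180°]: -100.79° stays -100.79°.
Negative ⇒ the second point lies to the west; separation 100.79°.

100.79° west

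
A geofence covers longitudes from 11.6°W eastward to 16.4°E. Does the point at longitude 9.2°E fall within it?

Band width going east from -11.6° to +16.4°: ((16.4 − -11.6) mod 360) = 28.0°.
Offset of +9.2° east of the west edge: ((9.2 − -11.6) mod 360) = 20.8°.
20.8° ≤ 28.0° ⇒ inside.

Yes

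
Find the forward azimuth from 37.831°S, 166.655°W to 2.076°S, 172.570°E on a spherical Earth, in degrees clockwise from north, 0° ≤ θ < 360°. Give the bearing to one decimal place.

326.9°

Δλ = 172.570 − -166.655 = 339.225°; wrapped into (−180°, 180°]: -20.775°.
θ = atan2( sin Δλ · cos φ₂ , cos φ₁ · sin φ₂ − sin φ₁ · cos φ₂ · cos Δλ )
  = atan2(-0.35447, 0.54447) = -33.065° → normalised to [0°, 360°): 326.935°.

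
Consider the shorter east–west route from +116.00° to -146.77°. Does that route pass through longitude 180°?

Yes

Naïve |-146.77 − 116.00| = 262.77° > 180°, so the shorter arc goes the other way round — across 180°.
Signed shortest Δλ = ((-146.77 − 116.00 + 180) mod 360) − 180 = 97.23°.
Going east by 97.23° from +116.00° passes through 180° before reaching -146.77°.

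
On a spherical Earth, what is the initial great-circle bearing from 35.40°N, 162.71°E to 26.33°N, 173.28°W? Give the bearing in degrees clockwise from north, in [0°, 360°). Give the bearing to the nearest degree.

Δλ = -173.28 − 162.71 = -335.99°; wrapped into (−180°, 180°]: 24.01°.
θ = atan2( sin Δλ · cos φ₂ , cos φ₁ · sin φ₂ − sin φ₁ · cos φ₂ · cos Δλ )
  = atan2(0.36468, -0.11272) = 107.176° → normalised to [0°, 360°): 107.176°.

107°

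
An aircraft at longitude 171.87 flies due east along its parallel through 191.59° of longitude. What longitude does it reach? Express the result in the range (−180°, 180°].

+3.46°

Start at +171.87°; shift +191.59° → +363.46°.
+363.46° lies outside (−180°, 180°]; subtract 360° → +3.46°.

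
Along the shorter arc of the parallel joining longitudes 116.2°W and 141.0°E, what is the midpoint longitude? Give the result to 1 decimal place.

Signed shortest Δλ from -116.2° to +141.0° is -102.8°.
Midpoint longitude = -116.2° + (-102.8°)/2 = -116.2° − 51.4° = -167.6°.
(The naïve average (-116.2 + +141.0)/2 = 12.4° is on the wrong side of the globe.)

167.6°W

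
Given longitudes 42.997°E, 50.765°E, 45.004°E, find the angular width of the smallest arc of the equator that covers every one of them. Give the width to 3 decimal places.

7.768°

Sort the longitudes: +42.997°, +45.004°, +50.765°.
Eastward gaps between consecutive values (wrapping around): 2.007°, 5.761°, 352.232°.
Largest gap = 352.232° ⇒ minimal covering band is its complement: 360° − 352.232° = 7.768°.
Band runs from +42.997° eastward to +50.765°.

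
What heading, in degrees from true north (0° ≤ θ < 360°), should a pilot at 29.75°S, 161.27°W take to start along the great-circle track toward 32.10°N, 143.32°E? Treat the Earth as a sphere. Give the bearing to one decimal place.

Δλ = 143.32 − -161.27 = 304.59°; wrapped into (−180°, 180°]: -55.41°.
θ = atan2( sin Δλ · cos φ₂ , cos φ₁ · sin φ₂ − sin φ₁ · cos φ₂ · cos Δλ )
  = atan2(-0.69738, 0.70000) = -44.893° → normalised to [0°, 360°): 315.107°.

315.1°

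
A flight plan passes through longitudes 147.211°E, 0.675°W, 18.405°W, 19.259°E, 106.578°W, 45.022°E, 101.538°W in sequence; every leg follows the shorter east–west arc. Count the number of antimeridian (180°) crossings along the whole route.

Leg 1: +147.211° → -0.675°, shortest Δλ = -147.886° (west) — does not cross 180°.
Leg 2: -0.675° → -18.405°, shortest Δλ = -17.73° (west) — does not cross 180°.
Leg 3: -18.405° → +19.259°, shortest Δλ = 37.664° (east) — does not cross 180°.
Leg 4: +19.259° → -106.578°, shortest Δλ = -125.837° (west) — does not cross 180°.
Leg 5: -106.578° → +45.022°, shortest Δλ = 151.6° (east) — does not cross 180°.
Leg 6: +45.022° → -101.538°, shortest Δλ = -146.56° (west) — does not cross 180°.
Total crossings: 0.

0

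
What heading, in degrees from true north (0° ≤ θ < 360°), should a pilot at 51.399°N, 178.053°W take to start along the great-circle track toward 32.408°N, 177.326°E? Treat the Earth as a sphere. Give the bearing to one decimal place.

Δλ = 177.326 − -178.053 = 355.379°; wrapped into (−180°, 180°]: -4.621°.
θ = atan2( sin Δλ · cos φ₂ , cos φ₁ · sin φ₂ − sin φ₁ · cos φ₂ · cos Δλ )
  = atan2(-0.06802, -0.32327) = -168.118° → normalised to [0°, 360°): 191.882°.

191.9°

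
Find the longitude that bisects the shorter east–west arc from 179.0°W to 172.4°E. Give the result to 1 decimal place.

Signed shortest Δλ from -179.0° to +172.4° is -8.6°.
Midpoint longitude = -179.0° + (-8.6°)/2 = -179.0° − 4.3° = -183.3°.
Normalise into (−180°, 180°]: +176.7°.
(The naïve average (-179.0 + +172.4)/2 = -3.3° is on the wrong side of the globe.)

176.7°E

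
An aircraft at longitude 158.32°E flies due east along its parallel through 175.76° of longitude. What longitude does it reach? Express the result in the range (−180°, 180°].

Start at +158.32°; shift +175.76° → +334.08°.
+334.08° lies outside (−180°, 180°]; subtract 360° → -25.92°.

25.92°W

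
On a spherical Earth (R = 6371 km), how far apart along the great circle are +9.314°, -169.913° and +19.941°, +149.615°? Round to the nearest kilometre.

Δλ = 149.615 − -169.913 = 319.528°; wrapped into (−180°, 180°]: -40.472°.
Δφ = 19.941 − 9.314 = 10.627°.
a = sin²(Δφ/2) + cos φ₁ · cos φ₂ · sin²(Δλ/2) = 0.119558.
c = 2·atan2(√a, √(1−a)) = 0.70612 rad → d = 6371·c ≈ 4498.71 km.

4499 km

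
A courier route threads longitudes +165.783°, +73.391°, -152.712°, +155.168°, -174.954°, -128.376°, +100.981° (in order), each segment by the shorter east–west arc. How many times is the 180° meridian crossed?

Leg 1: +165.783° → +73.391°, shortest Δλ = -92.392° (west) — does not cross 180°.
Leg 2: +73.391° → -152.712°, shortest Δλ = 133.897° (east) — crosses 180°.
Leg 3: -152.712° → +155.168°, shortest Δλ = -52.12° (west) — crosses 180°.
Leg 4: +155.168° → -174.954°, shortest Δλ = 29.878° (east) — crosses 180°.
Leg 5: -174.954° → -128.376°, shortest Δλ = 46.578° (east) — does not cross 180°.
Leg 6: -128.376° → +100.981°, shortest Δλ = -130.643° (west) — crosses 180°.
Total crossings: 4.

4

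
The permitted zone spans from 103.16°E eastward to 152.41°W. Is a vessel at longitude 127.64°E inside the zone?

Band width going east from +103.16° to -152.41°: ((-152.41 − 103.16) mod 360) = 104.43°.
Offset of +127.64° east of the west edge: ((127.64 − 103.16) mod 360) = 24.48°.
24.48° ≤ 104.43° ⇒ inside.

Yes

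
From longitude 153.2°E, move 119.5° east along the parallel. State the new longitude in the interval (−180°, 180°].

87.3°W

Start at +153.2°; shift +119.5° → +272.7°.
+272.7° lies outside (−180°, 180°]; subtract 360° → -87.3°.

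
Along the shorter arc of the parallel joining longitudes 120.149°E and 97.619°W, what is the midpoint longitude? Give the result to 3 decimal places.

Signed shortest Δλ from +120.149° to -97.619° is +142.232°.
Midpoint longitude = +120.149° + (+142.232°)/2 = +120.149° + 71.116° = +191.265°.
Normalise into (−180°, 180°]: -168.735°.
(The naïve average (+120.149 + -97.619)/2 = 11.265° is on the wrong side of the globe.)

168.735°W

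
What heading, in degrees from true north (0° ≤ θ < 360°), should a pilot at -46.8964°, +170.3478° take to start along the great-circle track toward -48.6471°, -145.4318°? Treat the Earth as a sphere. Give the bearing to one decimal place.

109.9°

Δλ = -145.4318 − 170.3478 = -315.7796°; wrapped into (−180°, 180°]: 44.2204°.
θ = atan2( sin Δλ · cos φ₂ , cos φ₁ · sin φ₂ − sin φ₁ · cos φ₂ · cos Δλ )
  = atan2(0.46078, -0.16723) = 109.947° → normalised to [0°, 360°): 109.947°.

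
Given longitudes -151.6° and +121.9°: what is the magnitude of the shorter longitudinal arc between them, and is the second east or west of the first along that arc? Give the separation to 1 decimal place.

Raw difference: 121.9 − -151.6 = 273.5°.
Normalise into (−180°, 180°]: 273.5° − 360° = -86.5°.
Negative ⇒ the second point lies to the west; separation 86.5°.

86.5° west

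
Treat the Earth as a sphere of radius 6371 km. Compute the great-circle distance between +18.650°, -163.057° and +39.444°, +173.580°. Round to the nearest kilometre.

Δλ = 173.580 − -163.057 = 336.637°; wrapped into (−180°, 180°]: -23.363°.
Δφ = 39.444 − 18.650 = 20.794°.
a = sin²(Δφ/2) + cos φ₁ · cos φ₂ · sin²(Δλ/2) = 0.062564.
c = 2·atan2(√a, √(1−a)) = 0.50563 rad → d = 6371·c ≈ 3221.34 km.

3221 km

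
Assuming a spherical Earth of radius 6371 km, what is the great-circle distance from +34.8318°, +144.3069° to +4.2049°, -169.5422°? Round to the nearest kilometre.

Δλ = -169.5422 − 144.3069 = -313.8491°; wrapped into (−180°, 180°]: 46.1509°.
Δφ = 4.2049 − 34.8318 = -30.6269°.
a = sin²(Δφ/2) + cos φ₁ · cos φ₂ · sin²(Δλ/2) = 0.195505.
c = 2·atan2(√a, √(1−a)) = 0.91601 rad → d = 6371·c ≈ 5835.89 km.

5836 km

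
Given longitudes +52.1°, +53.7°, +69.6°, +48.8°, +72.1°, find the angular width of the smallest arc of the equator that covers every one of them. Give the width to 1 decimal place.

Sort the longitudes: +48.8°, +52.1°, +53.7°, +69.6°, +72.1°.
Eastward gaps between consecutive values (wrapping around): 3.3°, 1.6°, 15.9°, 2.5°, 336.7°.
Largest gap = 336.7° ⇒ minimal covering band is its complement: 360° − 336.7° = 23.3°.
Band runs from +48.8° eastward to +72.1°.

23.3°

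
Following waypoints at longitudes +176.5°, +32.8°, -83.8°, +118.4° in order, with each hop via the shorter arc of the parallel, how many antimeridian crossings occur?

1

Leg 1: +176.5° → +32.8°, shortest Δλ = -143.7° (west) — does not cross 180°.
Leg 2: +32.8° → -83.8°, shortest Δλ = -116.6° (west) — does not cross 180°.
Leg 3: -83.8° → +118.4°, shortest Δλ = -157.8° (west) — crosses 180°.
Total crossings: 1.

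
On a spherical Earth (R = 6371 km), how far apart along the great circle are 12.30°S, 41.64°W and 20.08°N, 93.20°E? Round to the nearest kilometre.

Δλ = 93.20 − -41.64 = 134.84°.
Δφ = 20.08 − -12.30 = 32.38°.
a = sin²(Δφ/2) + cos φ₁ · cos φ₂ · sin²(Δλ/2) = 0.860103.
c = 2·atan2(√a, √(1−a)) = 2.37490 rad → d = 6371·c ≈ 15130.46 km.

15130 km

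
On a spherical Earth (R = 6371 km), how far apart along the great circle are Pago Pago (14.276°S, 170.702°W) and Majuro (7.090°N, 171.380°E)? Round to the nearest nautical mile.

1669 nmi

Δλ = 171.380 − -170.702 = 342.082°; wrapped into (−180°, 180°]: -17.918°.
Δφ = 7.090 − -14.276 = 21.366°.
a = sin²(Δφ/2) + cos φ₁ · cos φ₂ · sin²(Δλ/2) = 0.057686.
c = 2·atan2(√a, √(1−a)) = 0.48510 rad → d = 6371·c ≈ 3090.59 km ≈ 1668.78 nmi.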